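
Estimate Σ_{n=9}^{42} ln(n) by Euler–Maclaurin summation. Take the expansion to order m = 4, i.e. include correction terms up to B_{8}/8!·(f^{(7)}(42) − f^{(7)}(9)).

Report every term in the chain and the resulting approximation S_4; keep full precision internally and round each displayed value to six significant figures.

S_4 ≈ 107.167

The integral term ∫_9^42 ln(x) dx = 104.207.
Boundary: ½(f(9) + f(42)) = ½(2.19722 + 3.73767) = 2.96745.
Running total after boundary: 107.175.
Correction k=1: B_{2}/2! · (f^{(1)}(42) − f^{(1)}(9)) = 1/12 · (0.0238095 − 0.111111) = -0.00727513.
Partial sum through k=1: 107.167.
Correction k=2: B_{4}/4! · (f^{(3)}(42) − f^{(3)}(9)) = −1/720 · (2.69949e-05 − 0.00274348) = 3.77290e-06.
Partial sum through k=2: 107.167.
Correction k=3: B_{6}/6! · (f^{(5)}(42) − f^{(5)}(9)) = 1/30240 · (1.83639e-07 − 0.000406442) = -1.34345e-08.
Partial sum through k=3: 107.167.
Correction k=4: B_{8}/8! · (f^{(7)}(42) − f^{(7)}(9)) = −1/1209600 · (3.12311e-09 − 0.000150534) = 1.24447e-10.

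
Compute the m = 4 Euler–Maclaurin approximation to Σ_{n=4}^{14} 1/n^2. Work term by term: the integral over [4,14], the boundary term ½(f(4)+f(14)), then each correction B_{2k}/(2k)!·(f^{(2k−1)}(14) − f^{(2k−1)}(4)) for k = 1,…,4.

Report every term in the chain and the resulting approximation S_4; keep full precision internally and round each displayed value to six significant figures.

∫_4^14 1/x^2 dx evaluates to 0.178571.
Endpoint term: (f(4) + f(14))/2 = (0.0625000 + 0.00510204)/2 = 0.0338010.
So far: 0.212372.
Order-1 term: 1/12 · (-0.000728863 − (-0.0312500)) = 0.00254343.
After k=1: 0.214916.
Order-2 term: −1/720 · (-4.46243e-05 − (-0.0234375)) = -3.24901e-05.
After k=2: 0.214883.
Order-3 term: 1/30240 · (-6.83024e-06 − (-0.0439453)) = 1.45299e-06.
After k=3: 0.214885.
Order-4 term: −1/1209600 · (-1.95150e-06 − (-0.153809)) = -1.27155e-07.

S_4 ≈ 0.214885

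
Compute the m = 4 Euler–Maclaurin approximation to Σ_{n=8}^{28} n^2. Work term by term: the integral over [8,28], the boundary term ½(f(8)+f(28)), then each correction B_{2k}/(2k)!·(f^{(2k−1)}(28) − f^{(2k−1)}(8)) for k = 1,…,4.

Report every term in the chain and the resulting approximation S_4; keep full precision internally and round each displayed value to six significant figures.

S_4 ≈ 7574.00

∫_8^28 x^2 dx evaluates to 7146.67.
½[f(8) + f(28)] = ½[64.0000 + 784.000] = 424.000.
So far: 7570.67.
k=1: B_{2}/(2)! × [f^{(1)}(28) − f^{(1)}(8)] = 1/12 × (56.0000 − 16.0000) = 3.33333.
After k=1: 7574.00.
k=2: B_{4}/(4)! × [f^{(3)}(28) − f^{(3)}(8)] = −1/720 × (0.00000 − 0.00000) = 0.00000.
After k=2: 7574.00.
k=3: B_{6}/(6)! × [f^{(5)}(28) − f^{(5)}(8)] = 1/30240 × (0.00000 − 0.00000) = 0.00000.
After k=3: 7574.00.
k=4: B_{8}/(8)! × [f^{(7)}(28) − f^{(7)}(8)] = −1/1209600 × (0.00000 − 0.00000) = 0.00000.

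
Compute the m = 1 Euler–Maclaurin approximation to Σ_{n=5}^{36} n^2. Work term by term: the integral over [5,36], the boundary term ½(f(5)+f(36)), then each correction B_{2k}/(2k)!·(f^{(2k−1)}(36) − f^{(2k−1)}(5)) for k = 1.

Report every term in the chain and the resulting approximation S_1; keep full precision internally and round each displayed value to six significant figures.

S_1 ≈ 16176.0

Integral: ∫_5^36 x^2 dx = 15510.3.
½[f(5) + f(36)] = ½[25.0000 + 1296.00] = 660.500.
So far: 16170.8.
Order-1 term: 1/12 · (72.0000 − 10.0000) = 5.16667.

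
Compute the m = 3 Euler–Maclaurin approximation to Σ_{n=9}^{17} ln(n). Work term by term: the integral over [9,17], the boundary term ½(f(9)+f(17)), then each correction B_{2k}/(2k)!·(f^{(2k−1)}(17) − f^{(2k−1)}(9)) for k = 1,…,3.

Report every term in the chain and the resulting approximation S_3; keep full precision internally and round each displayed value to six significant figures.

The integral term ∫_9^17 ln(x) dx = 20.3896.
½[f(9) + f(17)] = ½[2.19722 + 2.83321] = 2.51522.
Integral + boundary = 22.9048.
Correction k=1: B_{2}/2! · (f^{(1)}(17) − f^{(1)}(9)) = 1/12 · (0.0588235 − 0.111111) = -0.00435730.
Running total after k=1: 22.9005.
Correction k=2: B_{4}/4! · (f^{(3)}(17) − f^{(3)}(9)) = −1/720 · (0.000407083 − 0.00274348) = 3.24500e-06.
Running total after k=2: 22.9005.
Correction k=3: B_{6}/6! · (f^{(5)}(17) − f^{(5)}(9)) = 1/30240 · (1.69031e-05 − 0.000406442) = -1.28816e-08.

S_3 ≈ 22.9005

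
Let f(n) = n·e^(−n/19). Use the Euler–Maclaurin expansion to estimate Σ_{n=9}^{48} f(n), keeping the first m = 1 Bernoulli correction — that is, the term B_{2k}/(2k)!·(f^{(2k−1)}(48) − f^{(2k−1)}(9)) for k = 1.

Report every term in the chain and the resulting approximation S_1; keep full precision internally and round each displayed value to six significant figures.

The integral term ∫_9^48 x·e^(−x/19) dx = 229.498.
Boundary: ½(f(9) + f(48)) = ½(5.60433 + 3.83775) = 4.72104.
So far: 234.219.
Correction k=1: B_{2}/2! · (f^{(1)}(48) − f^{(1)}(9)) = 1/12 · (-0.122034 − 0.327739) = -0.0374810.

S_1 ≈ 234.182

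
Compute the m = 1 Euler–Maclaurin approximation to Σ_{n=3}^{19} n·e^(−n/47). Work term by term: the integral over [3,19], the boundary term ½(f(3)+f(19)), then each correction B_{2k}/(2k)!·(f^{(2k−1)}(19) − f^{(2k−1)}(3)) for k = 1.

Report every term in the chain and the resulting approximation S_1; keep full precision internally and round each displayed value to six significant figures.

∫_3^19 x·e^(−x/47) dx evaluates to 134.184.
½[f(3) + f(19)] = ½[2.81449 + 12.6820] = 7.74825.
Integral + boundary = 141.932.
k=1: B_{2}/(2)! × [f^{(1)}(19) − f^{(1)}(3)] = 1/12 × (0.397644 − 0.878282) = -0.0400532.

S_1 ≈ 141.892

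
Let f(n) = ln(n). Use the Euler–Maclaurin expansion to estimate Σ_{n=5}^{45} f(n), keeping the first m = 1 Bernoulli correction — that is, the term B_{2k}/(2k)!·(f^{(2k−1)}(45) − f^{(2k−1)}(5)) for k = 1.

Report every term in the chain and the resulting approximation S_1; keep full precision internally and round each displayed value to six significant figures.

The integral term ∫_5^45 ln(x) dx = 123.253.
½[f(5) + f(45)] = ½[1.60944 + 3.80666] = 2.70805.
Integral + boundary = 125.961.
k=1: B_{2}/(2)! × [f^{(1)}(45) − f^{(1)}(5)] = 1/12 × (0.0222222 − 0.200000) = -0.0148148.

S_1 ≈ 125.946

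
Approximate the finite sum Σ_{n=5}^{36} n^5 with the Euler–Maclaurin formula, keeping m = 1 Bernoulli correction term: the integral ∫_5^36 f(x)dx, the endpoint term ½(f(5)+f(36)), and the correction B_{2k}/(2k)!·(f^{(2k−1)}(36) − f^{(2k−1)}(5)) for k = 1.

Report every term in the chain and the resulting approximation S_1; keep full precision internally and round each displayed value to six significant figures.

S_1 ≈ 3.93729e+08

The integral term ∫_5^36 x^5 dx = 3.62794e+08.
½[f(5) + f(36)] = ½[3125.00 + 6.04662e+07] = 3.02347e+07.
Running total after boundary: 3.93029e+08.
Correction k=1: B_{2}/2! · (f^{(1)}(36) − f^{(1)}(5)) = 1/12 · (8.39808e+06 − 3125.00) = 699580.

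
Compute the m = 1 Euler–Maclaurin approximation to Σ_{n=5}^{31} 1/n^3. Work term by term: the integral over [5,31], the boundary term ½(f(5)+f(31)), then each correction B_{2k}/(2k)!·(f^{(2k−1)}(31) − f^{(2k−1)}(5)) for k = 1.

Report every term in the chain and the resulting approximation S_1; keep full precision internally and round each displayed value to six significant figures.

S_1 ≈ 0.0238962

Integral: ∫_5^31 1/x^3 dx = 0.0194797.
Endpoint term: (f(5) + f(31))/2 = (0.00800000 + 3.35672e-05)/2 = 0.00401678.
Running total after boundary: 0.0234965.
k=1: B_{2}/(2)! × [f^{(1)}(31) − f^{(1)}(5)] = 1/12 × (-3.24844e-06 − (-0.00480000)) = 0.000399729.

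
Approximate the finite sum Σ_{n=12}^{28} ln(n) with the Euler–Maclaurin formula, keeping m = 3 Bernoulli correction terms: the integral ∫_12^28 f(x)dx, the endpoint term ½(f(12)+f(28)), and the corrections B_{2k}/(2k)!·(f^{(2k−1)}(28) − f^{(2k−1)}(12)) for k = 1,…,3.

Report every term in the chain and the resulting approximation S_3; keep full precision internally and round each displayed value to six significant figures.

S_3 ≈ 50.3874

Integral: ∫_12^28 ln(x) dx = 47.4828.
½[f(12) + f(28)] = ½[2.48491 + 3.33220] = 2.90856.
Running total after boundary: 50.3914.
k=1: B_{2}/(2)! × [f^{(1)}(28) − f^{(1)}(12)] = 1/12 × (0.0357143 − 0.0833333) = -0.00396825.
Running total after k=1: 50.3874.
k=2: B_{4}/(4)! × [f^{(3)}(28) − f^{(3)}(12)] = −1/720 × (9.11079e-05 − 0.00115741) = 1.48097e-06.
Running total after k=2: 50.3874.
k=3: B_{6}/(6)! × [f^{(5)}(28) − f^{(5)}(12)] = 1/30240 × (1.39451e-06 − 9.64506e-05) = -3.14339e-09.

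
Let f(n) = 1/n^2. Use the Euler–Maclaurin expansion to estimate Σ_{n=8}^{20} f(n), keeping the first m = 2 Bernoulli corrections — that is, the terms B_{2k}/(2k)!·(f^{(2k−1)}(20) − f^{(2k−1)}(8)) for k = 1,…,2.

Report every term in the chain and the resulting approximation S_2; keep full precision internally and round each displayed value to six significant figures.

Integral: ∫_8^20 1/x^2 dx = 0.0750000.
½[f(8) + f(20)] = ½[0.0156250 + 0.00250000] = 0.00906250.
Integral + boundary = 0.0840625.
k=1: B_{2}/(2)! × [f^{(1)}(20) − f^{(1)}(8)] = 1/12 × (-0.000250000 − (-0.00390625)) = 0.000304687.
Running total after k=1: 0.0843672.
k=2: B_{4}/(4)! × [f^{(3)}(20) − f^{(3)}(8)] = −1/720 × (-7.50000e-06 − (-0.000732422)) = -1.00684e-06.

S_2 ≈ 0.0843662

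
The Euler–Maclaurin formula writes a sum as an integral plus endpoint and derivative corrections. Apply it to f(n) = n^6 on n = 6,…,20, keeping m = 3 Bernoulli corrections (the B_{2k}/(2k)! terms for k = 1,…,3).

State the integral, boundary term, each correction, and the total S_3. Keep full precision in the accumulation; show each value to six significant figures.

The integral term ∫_6^20 x^6 dx = 1.82817e+08.
Boundary: ½(f(6) + f(20)) = ½(46656.0 + 6.40000e+07) = 3.20233e+07.
So far: 2.14840e+08.
k=1: B_{2}/(2)! × [f^{(1)}(20) − f^{(1)}(6)] = 1/12 × (1.92000e+07 − 46656.0) = 1.59611e+06.
Running total after k=1: 2.16437e+08.
k=2: B_{4}/(4)! × [f^{(3)}(20) − f^{(3)}(6)] = −1/720 × (960000 − 25920.0) = -1297.33.
Running total after k=2: 2.16435e+08.
k=3: B_{6}/(6)! × [f^{(5)}(20) − f^{(5)}(6)] = 1/30240 × (14400.0 − 4320.00) = 0.333333.

S_3 ≈ 2.16435e+08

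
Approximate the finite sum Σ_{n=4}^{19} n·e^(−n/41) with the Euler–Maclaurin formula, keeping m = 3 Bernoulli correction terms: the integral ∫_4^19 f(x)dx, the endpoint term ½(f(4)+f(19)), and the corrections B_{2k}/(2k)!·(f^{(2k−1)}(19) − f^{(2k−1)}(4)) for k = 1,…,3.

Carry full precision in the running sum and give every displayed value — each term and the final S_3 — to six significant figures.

S_3 ≈ 133.589

Integral: ∫_4^19 x·e^(−x/41) dx = 125.838.
Boundary: ½(f(4) + f(19)) = ½(3.62819 + 11.9535) = 7.79085.
So far: 133.629.
Correction k=1: B_{2}/2! · (f^{(1)}(19) − f^{(1)}(4)) = 1/12 · (0.337583 − 0.818555) = -0.0400810.
Running total after k=1: 133.589.
Correction k=2: B_{4}/4! · (f^{(3)}(19) − f^{(3)}(4)) = −1/720 · (0.000949343 − 0.00156612) = 8.56635e-07.
Running total after k=2: 133.589.
Correction k=3: B_{6}/6! · (f^{(5)}(19) − f^{(5)}(4)) = 1/30240 · (1.01003e-06 − 1.57364e-06) = -1.86380e-11.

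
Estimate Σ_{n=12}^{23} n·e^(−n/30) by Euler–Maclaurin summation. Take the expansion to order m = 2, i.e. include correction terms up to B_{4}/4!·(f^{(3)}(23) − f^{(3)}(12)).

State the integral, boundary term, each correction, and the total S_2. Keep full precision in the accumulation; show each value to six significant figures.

Integral: ∫_12^23 x·e^(−x/30) dx = 105.954.
Boundary: ½(f(12) + f(23)) = ½(8.04384 + 10.6849) = 9.36435.
Integral + boundary = 115.319.
k=1: B_{2}/(2)! × [f^{(1)}(23) − f^{(1)}(12)] = 1/12 × (0.108397 − 0.402192) = -0.0244829.
After k=1: 115.294.
k=2: B_{4}/(4)! × [f^{(3)}(23) − f^{(3)}(12)] = −1/720 × (0.00115279 − 0.00193648) = 1.08845e-06.

S_2 ≈ 115.294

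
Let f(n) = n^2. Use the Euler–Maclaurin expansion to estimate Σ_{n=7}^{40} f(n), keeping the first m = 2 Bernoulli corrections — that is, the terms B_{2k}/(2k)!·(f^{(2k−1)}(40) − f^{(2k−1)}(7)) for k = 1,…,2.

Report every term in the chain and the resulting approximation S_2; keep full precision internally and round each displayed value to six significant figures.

∫_7^40 x^2 dx evaluates to 21219.0.
½[f(7) + f(40)] = ½[49.0000 + 1600.00] = 824.500.
Integral + boundary = 22043.5.
k=1: B_{2}/(2)! × [f^{(1)}(40) − f^{(1)}(7)] = 1/12 × (80.0000 − 14.0000) = 5.50000.
After k=1: 22049.0.
k=2: B_{4}/(4)! × [f^{(3)}(40) − f^{(3)}(7)] = −1/720 × (0.00000 − 0.00000) = 0.00000.

S_2 ≈ 22049.0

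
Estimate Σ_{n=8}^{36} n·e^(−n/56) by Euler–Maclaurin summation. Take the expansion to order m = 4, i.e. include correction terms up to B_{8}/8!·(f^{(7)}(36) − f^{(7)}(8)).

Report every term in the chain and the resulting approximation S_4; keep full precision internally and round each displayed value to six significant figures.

The integral term ∫_8^36 x·e^(−x/56) dx = 398.030.
½[f(8) + f(36)] = ½[6.93502 + 18.9284] = 12.9317.
So far: 410.962.
k=1: B_{2}/(2)! × [f^{(1)}(36) − f^{(1)}(8)] = 1/12 × (0.187781 − 0.743038) = -0.0462714.
Partial sum through k=1: 410.916.
k=2: B_{4}/(4)! × [f^{(3)}(36) − f^{(3)}(8)] = −1/720 × (0.000395203 − 0.000789794) = 5.48043e-07.
Partial sum through k=2: 410.916.
k=3: B_{6}/(6)! × [f^{(5)}(36) − f^{(5)}(8)] = 1/30240 × (2.32949e-07 − 4.28141e-07) = -6.45477e-12.
Partial sum through k=3: 410.916.
k=4: B_{8}/(8)! × [f^{(7)}(36) − f^{(7)}(8)] = −1/1209600 × (1.08379e-10 − 1.92740e-10) = 6.97434e-17.

S_4 ≈ 410.916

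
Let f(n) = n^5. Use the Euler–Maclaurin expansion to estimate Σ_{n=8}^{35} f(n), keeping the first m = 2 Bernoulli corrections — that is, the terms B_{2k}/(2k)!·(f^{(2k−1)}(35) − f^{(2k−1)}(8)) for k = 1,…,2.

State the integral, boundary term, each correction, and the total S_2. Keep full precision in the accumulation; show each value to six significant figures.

∫_8^35 x^5 dx evaluates to 3.06334e+08.
Endpoint term: (f(8) + f(35))/2 = (32768.0 + 5.25219e+07)/2 = 2.62773e+07.
Integral + boundary = 3.32611e+08.
Correction k=1: B_{2}/2! · (f^{(1)}(35) − f^{(1)}(8)) = 1/12 · (7.50312e+06 − 20480.0) = 623554.
Partial sum through k=1: 3.33235e+08.
Correction k=2: B_{4}/4! · (f^{(3)}(35) − f^{(3)}(8)) = −1/720 · (73500.0 − 3840.00) = -96.7500.

S_2 ≈ 3.33235e+08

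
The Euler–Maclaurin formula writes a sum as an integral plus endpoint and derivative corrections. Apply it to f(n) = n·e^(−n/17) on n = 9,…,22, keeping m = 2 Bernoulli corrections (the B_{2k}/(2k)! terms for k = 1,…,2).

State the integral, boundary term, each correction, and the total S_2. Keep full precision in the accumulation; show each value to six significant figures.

S_2 ≈ 84.1979

The integral term ∫_9^22 x·e^(−x/17) dx = 78.5619.
½[f(9) + f(22)] = ½[5.30056 + 6.03107] = 5.66582.
Integral + boundary = 84.2277.
Order-1 term: 1/12 · (-0.0806293 − 0.277154) = -0.0298152.
After k=1: 84.1979.
Order-2 term: −1/720 · (0.00161817 − 0.00503480) = 4.74532e-06.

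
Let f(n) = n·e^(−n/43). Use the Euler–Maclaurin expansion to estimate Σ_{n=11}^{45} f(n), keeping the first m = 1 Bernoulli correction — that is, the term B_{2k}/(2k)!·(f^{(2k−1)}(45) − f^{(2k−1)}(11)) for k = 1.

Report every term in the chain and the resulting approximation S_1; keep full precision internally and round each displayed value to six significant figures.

∫_11^45 x·e^(−x/43) dx evaluates to 469.100.
Endpoint term: (f(11) + f(45))/2 = (8.51715 + 15.8022)/2 = 12.1597.
So far: 481.260.
Order-1 term: 1/12 · (-0.0163331 − 0.576213) = -0.0493788.

S_1 ≈ 481.211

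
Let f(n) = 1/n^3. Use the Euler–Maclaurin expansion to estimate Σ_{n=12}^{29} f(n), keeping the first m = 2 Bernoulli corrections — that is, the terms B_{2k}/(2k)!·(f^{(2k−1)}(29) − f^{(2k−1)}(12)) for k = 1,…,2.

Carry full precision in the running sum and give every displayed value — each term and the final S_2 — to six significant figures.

S_2 ≈ 0.00319922

Integral: ∫_12^29 1/x^3 dx = 0.00287769.
Boundary: ½(f(12) + f(29)) = ½(0.000578704 + 4.10021e-05) = 0.000309853.
Integral + boundary = 0.00318754.
Order-1 term: 1/12 · (-4.24160e-06 − (-0.000144676)) = 1.17029e-05.
Running total after k=1: 0.00319925.
Order-2 term: −1/720 · (-1.00870e-07 − (-2.00939e-05)) = -2.77681e-08.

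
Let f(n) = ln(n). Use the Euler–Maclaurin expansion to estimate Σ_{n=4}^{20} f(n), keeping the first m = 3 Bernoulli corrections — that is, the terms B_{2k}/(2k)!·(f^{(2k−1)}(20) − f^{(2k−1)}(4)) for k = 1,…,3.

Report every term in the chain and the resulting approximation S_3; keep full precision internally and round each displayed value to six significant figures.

S_3 ≈ 40.5439

Integral: ∫_4^20 ln(x) dx = 38.3695.
Endpoint term: (f(4) + f(20))/2 = (1.38629 + 2.99573)/2 = 2.19101.
Running total after boundary: 40.5605.
Correction k=1: B_{2}/2! · (f^{(1)}(20) − f^{(1)}(4)) = 1/12 · (0.0500000 − 0.250000) = -0.0166667.
Partial sum through k=1: 40.5438.
Correction k=2: B_{4}/4! · (f^{(3)}(20) − f^{(3)}(4)) = −1/720 · (0.000250000 − 0.0312500) = 4.30556e-05.
Partial sum through k=2: 40.5439.
Correction k=3: B_{6}/6! · (f^{(5)}(20) − f^{(5)}(4)) = 1/30240 · (7.50000e-06 − 0.0234375) = -7.74802e-07.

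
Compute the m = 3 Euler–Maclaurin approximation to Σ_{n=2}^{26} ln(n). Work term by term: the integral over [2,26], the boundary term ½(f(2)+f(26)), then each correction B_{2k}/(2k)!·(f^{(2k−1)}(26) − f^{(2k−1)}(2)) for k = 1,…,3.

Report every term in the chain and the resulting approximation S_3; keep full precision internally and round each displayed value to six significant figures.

S_3 ≈ 61.2617

∫_2^26 ln(x) dx evaluates to 59.3242.
½[f(2) + f(26)] = ½[0.693147 + 3.25810] = 1.97562.
So far: 61.2998.
k=1: B_{2}/(2)! × [f^{(1)}(26) − f^{(1)}(2)] = 1/12 × (0.0384615 − 0.500000) = -0.0384615.
Running total after k=1: 61.2614.
k=2: B_{4}/(4)! × [f^{(3)}(26) − f^{(3)}(2)] = −1/720 × (0.000113792 − 0.250000) = 0.000347064.
Running total after k=2: 61.2617.
k=3: B_{6}/(6)! × [f^{(5)}(26) − f^{(5)}(2)] = 1/30240 × (2.01997e-06 − 0.750000) = -2.48015e-05.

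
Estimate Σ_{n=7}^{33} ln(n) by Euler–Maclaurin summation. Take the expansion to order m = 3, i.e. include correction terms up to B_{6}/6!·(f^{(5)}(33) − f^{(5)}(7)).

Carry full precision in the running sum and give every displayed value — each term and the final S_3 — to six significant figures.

∫_7^33 ln(x) dx evaluates to 75.7634.
Boundary: ½(f(7) + f(33)) = ½(1.94591 + 3.49651) = 2.72121.
Running total after boundary: 78.4846.
Correction k=1: B_{2}/2! · (f^{(1)}(33) − f^{(1)}(7)) = 1/12 · (0.0303030 − 0.142857) = -0.00937951.
Partial sum through k=1: 78.4752.
Correction k=2: B_{4}/4! · (f^{(3)}(33) − f^{(3)}(7)) = −1/720 · (5.56529e-05 − 0.00583090) = 8.02118e-06.
Partial sum through k=2: 78.4752.
Correction k=3: B_{6}/6! · (f^{(5)}(33) − f^{(5)}(7)) = 1/30240 · (6.13256e-07 − 0.00142798) = -4.72012e-08.

S_3 ≈ 78.4752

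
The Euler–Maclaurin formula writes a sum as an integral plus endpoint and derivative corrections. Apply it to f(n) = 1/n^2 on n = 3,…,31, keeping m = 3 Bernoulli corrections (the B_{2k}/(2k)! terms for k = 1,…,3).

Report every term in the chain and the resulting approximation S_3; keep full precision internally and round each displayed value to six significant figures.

S_3 ≈ 0.363192

Integral: ∫_3^31 1/x^2 dx = 0.301075.
½[f(3) + f(31)] = ½[0.111111 + 0.00104058] = 0.0560758.
Integral + boundary = 0.357151.
Order-1 term: 1/12 · (-6.71344e-05 − (-0.0740741)) = 0.00616724.
Running total after k=1: 0.363318.
Order-2 term: −1/720 · (-8.38306e-07 − (-0.0987654)) = -0.000137173.
Running total after k=2: 0.363181.
Order-3 term: 1/30240 · (-2.61698e-08 − (-0.329218)) = 1.08868e-05.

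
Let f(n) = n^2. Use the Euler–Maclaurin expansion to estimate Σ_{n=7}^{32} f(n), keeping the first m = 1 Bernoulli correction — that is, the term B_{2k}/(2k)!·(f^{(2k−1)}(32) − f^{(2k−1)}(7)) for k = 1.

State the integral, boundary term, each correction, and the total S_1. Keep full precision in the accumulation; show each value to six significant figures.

S_1 ≈ 11349.0

∫_7^32 x^2 dx evaluates to 10808.3.
Endpoint term: (f(7) + f(32))/2 = (49.0000 + 1024.00)/2 = 536.500.
Integral + boundary = 11344.8.
Correction k=1: B_{2}/2! · (f^{(1)}(32) − f^{(1)}(7)) = 1/12 · (64.0000 − 14.0000) = 4.16667.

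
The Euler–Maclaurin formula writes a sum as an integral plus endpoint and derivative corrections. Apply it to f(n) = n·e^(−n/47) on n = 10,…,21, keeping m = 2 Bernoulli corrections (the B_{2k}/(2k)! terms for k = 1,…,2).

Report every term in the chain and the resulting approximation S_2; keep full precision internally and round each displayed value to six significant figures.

S_2 ≈ 131.918

∫_10^21 x·e^(−x/47) dx evaluates to 121.183.
Boundary: ½(f(10) + f(21)) = ½(8.08345 + 13.4330) = 10.7582.
Integral + boundary = 131.942.
Correction k=1: B_{2}/2! · (f^{(1)}(21) − f^{(1)}(10)) = 1/12 · (0.353858 − 0.636357) = -0.0235416.
After k=1: 131.918.
Correction k=2: B_{4}/4! · (f^{(3)}(21) − f^{(3)}(10)) = −1/720 · (0.000739335 − 0.00101994) = 3.89729e-07.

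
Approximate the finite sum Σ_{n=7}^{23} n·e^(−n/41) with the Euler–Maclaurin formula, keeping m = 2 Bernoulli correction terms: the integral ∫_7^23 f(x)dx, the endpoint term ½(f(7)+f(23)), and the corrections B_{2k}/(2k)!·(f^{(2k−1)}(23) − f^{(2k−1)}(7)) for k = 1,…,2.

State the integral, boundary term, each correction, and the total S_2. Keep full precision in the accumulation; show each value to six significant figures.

S_2 ≈ 171.203

∫_7^23 x·e^(−x/41) dx evaluates to 161.727.
Boundary: ½(f(7) + f(23)) = ½(5.90133 + 13.1250) = 9.51317.
Running total after boundary: 171.240.
Order-1 term: 1/12 · (0.250530 − 0.699113) = -0.0373819.
After k=1: 171.203.
Order-2 term: −1/720 · (0.000827980 − 0.00141892) = 8.20753e-07.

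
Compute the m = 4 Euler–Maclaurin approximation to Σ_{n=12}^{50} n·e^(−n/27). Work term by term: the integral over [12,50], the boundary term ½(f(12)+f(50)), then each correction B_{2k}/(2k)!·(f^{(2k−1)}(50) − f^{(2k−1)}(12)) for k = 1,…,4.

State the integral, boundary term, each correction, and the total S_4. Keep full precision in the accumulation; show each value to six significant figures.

S_4 ≈ 356.602

The integral term ∫_12^50 x·e^(−x/27) dx = 348.872.
½[f(12) + f(50)] = ½[7.69416 + 7.84731] = 7.77074.
Running total after boundary: 356.642.
Correction k=1: B_{2}/2! · (f^{(1)}(50) − f^{(1)}(12)) = 1/12 · (-0.133695 − 0.356211) = -0.0408255.
Partial sum through k=1: 356.602.
Correction k=2: B_{4}/4! · (f^{(3)}(50) − f^{(3)}(12)) = −1/720 · (0.000247185 − 0.00224770) = 2.77849e-06.
Partial sum through k=2: 356.602.
Correction k=3: B_{6}/6! · (f^{(5)}(50) − f^{(5)}(12)) = 1/30240 · (9.29718e-07 − 5.49625e-06) = -1.51010e-10.
Partial sum through k=3: 356.602.
Correction k=4: B_{8}/8! · (f^{(7)}(50) − f^{(7)}(12)) = −1/1209600 · (2.08554e-09 − 1.08494e-08) = 7.24528e-15.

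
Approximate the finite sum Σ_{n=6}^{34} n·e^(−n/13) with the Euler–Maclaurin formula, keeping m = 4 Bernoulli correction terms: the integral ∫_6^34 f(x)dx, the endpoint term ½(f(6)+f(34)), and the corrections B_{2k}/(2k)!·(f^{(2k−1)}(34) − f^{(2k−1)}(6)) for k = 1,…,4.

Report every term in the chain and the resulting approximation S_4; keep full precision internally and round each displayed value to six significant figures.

S_4 ≈ 114.095

The integral term ∫_6^34 x·e^(−x/13) dx = 110.999.
Endpoint term: (f(6) + f(34))/2 = (3.78188 + 2.48675)/2 = 3.13431.
Running total after boundary: 114.133.
k=1: B_{2}/(2)! × [f^{(1)}(34) − f^{(1)}(6)] = 1/12 × (-0.118149 − 0.339399) = -0.0381290.
Partial sum through k=1: 114.095.
k=2: B_{4}/(4)! × [f^{(3)}(34) − f^{(3)}(6)] = −1/720 × (0.000166453 − 0.00946761) = 1.29183e-05.
Partial sum through k=2: 114.095.
k=3: B_{6}/(6)! × [f^{(5)}(34) − f^{(5)}(6)] = 1/30240 × (6.10658e-06 − 0.000100159) = -3.11021e-09.
Partial sum through k=3: 114.095.
k=4: B_{8}/(8)! × [f^{(7)}(34) − f^{(7)}(6)] = −1/1209600 × (6.64392e-08 − 8.53831e-07) = 6.50952e-13.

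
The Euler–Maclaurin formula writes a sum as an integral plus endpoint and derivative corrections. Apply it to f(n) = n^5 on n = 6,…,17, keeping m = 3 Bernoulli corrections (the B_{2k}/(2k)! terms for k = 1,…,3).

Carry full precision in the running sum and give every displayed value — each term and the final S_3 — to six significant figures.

S_3 ≈ 4.76321e+06

The integral term ∫_6^17 x^5 dx = 4.01515e+06.
Boundary: ½(f(6) + f(17)) = ½(7776.00 + 1.41986e+06) = 713816.
Integral + boundary = 4.72897e+06.
Order-1 term: 1/12 · (417605 − 6480.00) = 34260.4.
Running total after k=1: 4.76323e+06.
Order-2 term: −1/720 · (17340.0 − 2160.00) = -21.0833.
Running total after k=2: 4.76321e+06.
Order-3 term: 1/30240 · (120.000 − 120.000) = 0.00000.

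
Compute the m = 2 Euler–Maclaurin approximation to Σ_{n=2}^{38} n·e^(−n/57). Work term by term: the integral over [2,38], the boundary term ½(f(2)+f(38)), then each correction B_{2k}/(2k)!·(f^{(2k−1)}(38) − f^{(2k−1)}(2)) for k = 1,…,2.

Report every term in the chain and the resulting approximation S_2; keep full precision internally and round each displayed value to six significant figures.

S_2 ≈ 477.550

Integral: ∫_2^38 x·e^(−x/57) dx = 466.892.
Endpoint term: (f(2) + f(38))/2 = (1.93104 + 19.5099)/2 = 10.7204.
So far: 477.613.
k=1: B_{2}/(2)! × [f^{(1)}(38) − f^{(1)}(2)] = 1/12 × (0.171139 − 0.931643) = -0.0633753.
After k=1: 477.550.
k=2: B_{4}/(4)! × [f^{(3)}(38) − f^{(3)}(2)] = −1/720 × (0.000368721 − 0.000881097) = 7.11634e-07.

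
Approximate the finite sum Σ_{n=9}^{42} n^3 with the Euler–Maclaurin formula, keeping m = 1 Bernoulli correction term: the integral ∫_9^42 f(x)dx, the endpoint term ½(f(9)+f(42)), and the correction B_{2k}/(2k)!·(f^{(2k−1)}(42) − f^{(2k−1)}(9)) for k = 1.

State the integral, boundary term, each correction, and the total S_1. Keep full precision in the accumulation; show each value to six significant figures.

S_1 ≈ 814113

Integral: ∫_9^42 x^3 dx = 776284.
Endpoint term: (f(9) + f(42))/2 = (729.000 + 74088.0)/2 = 37408.5.
So far: 813692.
k=1: B_{2}/(2)! × [f^{(1)}(42) − f^{(1)}(9)] = 1/12 × (5292.00 − 243.000) = 420.750.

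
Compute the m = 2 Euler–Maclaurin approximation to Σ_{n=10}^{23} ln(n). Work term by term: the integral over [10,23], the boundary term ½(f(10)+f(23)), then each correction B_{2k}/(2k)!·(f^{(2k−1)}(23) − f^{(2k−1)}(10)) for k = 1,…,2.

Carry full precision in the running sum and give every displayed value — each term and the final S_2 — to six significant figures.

∫_10^23 ln(x) dx evaluates to 36.0905.
Boundary: ½(f(10) + f(23)) = ½(2.30259 + 3.13549) = 2.71904.
So far: 38.8096.
k=1: B_{2}/(2)! × [f^{(1)}(23) − f^{(1)}(10)] = 1/12 × (0.0434783 − 0.100000) = -0.00471014.
After k=1: 38.8048.
k=2: B_{4}/(4)! × [f^{(3)}(23) − f^{(3)}(10)] = −1/720 × (0.000164379 − 0.00200000) = 2.54947e-06.

S_2 ≈ 38.8048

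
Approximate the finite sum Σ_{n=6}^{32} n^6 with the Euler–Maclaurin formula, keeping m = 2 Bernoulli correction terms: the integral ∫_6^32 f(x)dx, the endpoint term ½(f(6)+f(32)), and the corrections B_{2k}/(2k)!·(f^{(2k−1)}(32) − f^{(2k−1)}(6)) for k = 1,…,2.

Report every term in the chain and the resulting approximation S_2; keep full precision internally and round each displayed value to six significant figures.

∫_6^32 x^6 dx evaluates to 4.90849e+09.
Endpoint term: (f(6) + f(32))/2 = (46656.0 + 1.07374e+09)/2 = 5.36894e+08.
Running total after boundary: 5.44539e+09.
k=1: B_{2}/(2)! × [f^{(1)}(32) − f^{(1)}(6)] = 1/12 × (2.01327e+08 − 46656.0) = 1.67733e+07.
Running total after k=1: 5.46216e+09.
k=2: B_{4}/(4)! × [f^{(3)}(32) − f^{(3)}(6)] = −1/720 × (3.93216e+06 − 25920.0) = -5425.33.

S_2 ≈ 5.46216e+09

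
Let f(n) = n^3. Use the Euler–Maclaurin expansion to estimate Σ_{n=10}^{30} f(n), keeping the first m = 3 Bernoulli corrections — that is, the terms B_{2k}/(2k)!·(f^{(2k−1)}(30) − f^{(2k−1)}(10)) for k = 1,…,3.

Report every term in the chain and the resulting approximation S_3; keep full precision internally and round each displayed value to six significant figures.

Integral: ∫_10^30 x^3 dx = 200000.
½[f(10) + f(30)] = ½[1000.00 + 27000.0] = 14000.0.
Running total after boundary: 214000.
Correction k=1: B_{2}/2! · (f^{(1)}(30) − f^{(1)}(10)) = 1/12 · (2700.00 − 300.000) = 200.000.
Running total after k=1: 214200.
Correction k=2: B_{4}/4! · (f^{(3)}(30) − f^{(3)}(10)) = −1/720 · (6.00000 − 6.00000) = 0.00000.
Running total after k=2: 214200.
Correction k=3: B_{6}/6! · (f^{(5)}(30) − f^{(5)}(10)) = 1/30240 · (0.00000 − 0.00000) = 0.00000.

S_3 ≈ 214200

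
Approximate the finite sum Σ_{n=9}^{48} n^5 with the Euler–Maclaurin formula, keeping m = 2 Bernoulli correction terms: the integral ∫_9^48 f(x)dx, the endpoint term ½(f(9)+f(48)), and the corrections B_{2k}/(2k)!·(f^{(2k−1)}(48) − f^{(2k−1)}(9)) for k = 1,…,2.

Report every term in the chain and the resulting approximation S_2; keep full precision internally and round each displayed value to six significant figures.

S_2 ≈ 2.16798e+09

∫_9^48 x^5 dx evaluates to 2.03834e+09.
Endpoint term: (f(9) + f(48))/2 = (59049.0 + 2.54804e+08)/2 = 1.27432e+08.
Running total after boundary: 2.16577e+09.
k=1: B_{2}/(2)! × [f^{(1)}(48) − f^{(1)}(9)] = 1/12 × (2.65421e+07 − 32805.0) = 2.20911e+06.
Partial sum through k=1: 2.16798e+09.
k=2: B_{4}/(4)! × [f^{(3)}(48) − f^{(3)}(9)] = −1/720 × (138240 − 4860.00) = -185.250.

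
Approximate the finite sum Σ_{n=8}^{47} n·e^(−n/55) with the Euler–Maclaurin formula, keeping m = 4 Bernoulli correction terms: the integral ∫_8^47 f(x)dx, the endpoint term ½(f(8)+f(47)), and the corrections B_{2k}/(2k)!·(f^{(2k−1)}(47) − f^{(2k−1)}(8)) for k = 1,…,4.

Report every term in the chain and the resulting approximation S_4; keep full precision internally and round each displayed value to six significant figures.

S_4 ≈ 622.418

The integral term ∫_8^47 x·e^(−x/55) dx = 609.017.
Boundary: ½(f(8) + f(47)) = ½(6.91703 + 19.9974) = 13.4572.
So far: 622.474.
Correction k=1: B_{2}/2! · (f^{(1)}(47) − f^{(1)}(8)) = 1/12 · (0.0618875 − 0.738865) = -0.0564148.
After k=1: 622.418.
Correction k=2: B_{4}/4! · (f^{(3)}(47) − f^{(3)}(8)) = −1/720 · (0.000301765 − 0.000815909) = 7.14088e-07.
After k=2: 622.418.
Correction k=3: B_{6}/6! · (f^{(5)}(47) − f^{(5)}(8)) = 1/30240 · (1.92751e-07 − 4.58699e-07) = -8.79457e-12.
After k=3: 622.418.
Correction k=4: B_{8}/8! · (f^{(7)}(47) − f^{(7)}(8)) = −1/1209600 · (9.44612e-11 − 2.14108e-10) = 9.89142e-17.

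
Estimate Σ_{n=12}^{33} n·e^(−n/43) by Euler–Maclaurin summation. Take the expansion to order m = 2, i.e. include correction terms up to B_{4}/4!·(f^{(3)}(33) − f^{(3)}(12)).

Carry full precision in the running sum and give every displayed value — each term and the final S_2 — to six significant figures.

S_2 ≈ 284.251

∫_12^33 x·e^(−x/43) dx evaluates to 272.090.
Endpoint term: (f(12) + f(33))/2 = (9.07785 + 15.3186)/2 = 12.1982.
Running total after boundary: 284.288.
k=1: B_{2}/(2)! × [f^{(1)}(33) − f^{(1)}(12)] = 1/12 × (0.107953 − 0.545374) = -0.0364518.
Running total after k=1: 284.251.
k=2: B_{4}/(4)! × [f^{(3)}(33) − f^{(3)}(12)] = −1/720 × (0.000560493 − 0.00111322) = 7.67680e-07.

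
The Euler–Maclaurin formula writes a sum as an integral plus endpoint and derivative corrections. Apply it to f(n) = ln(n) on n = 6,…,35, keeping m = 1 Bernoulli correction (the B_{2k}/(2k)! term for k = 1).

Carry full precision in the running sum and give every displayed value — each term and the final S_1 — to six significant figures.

Integral: ∫_6^35 ln(x) dx = 84.6866.
Endpoint term: (f(6) + f(35))/2 = (1.79176 + 3.55535)/2 = 2.67355.
Integral + boundary = 87.3602.
Correction k=1: B_{2}/2! · (f^{(1)}(35) − f^{(1)}(6)) = 1/12 · (0.0285714 − 0.166667) = -0.0115079.

S_1 ≈ 87.3487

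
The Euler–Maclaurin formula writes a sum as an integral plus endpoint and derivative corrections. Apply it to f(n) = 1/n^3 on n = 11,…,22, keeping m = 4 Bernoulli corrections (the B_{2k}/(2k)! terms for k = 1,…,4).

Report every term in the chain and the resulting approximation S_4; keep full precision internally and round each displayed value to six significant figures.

The integral term ∫_11^22 1/x^3 dx = 0.00309917.
Boundary: ½(f(11) + f(22)) = ½(0.000751315 + 9.39144e-05) = 0.000422615.
So far: 0.00352179.
Order-1 term: 1/12 · (-1.28065e-05 − (-0.000204904)) = 1.60081e-05.
After k=1: 0.00353780.
Order-2 term: −1/720 · (-5.29194e-07 − (-3.38684e-05)) = -4.63045e-08.
After k=2: 0.00353775.
Order-3 term: 1/30240 · (-4.59218e-08 − (-1.17560e-05)) = 3.87238e-10.
After k=3: 0.00353775.
Order-4 term: −1/1209600 · (-6.83135e-09 − (-6.99530e-06)) = -5.77750e-12.

S_4 ≈ 0.00353775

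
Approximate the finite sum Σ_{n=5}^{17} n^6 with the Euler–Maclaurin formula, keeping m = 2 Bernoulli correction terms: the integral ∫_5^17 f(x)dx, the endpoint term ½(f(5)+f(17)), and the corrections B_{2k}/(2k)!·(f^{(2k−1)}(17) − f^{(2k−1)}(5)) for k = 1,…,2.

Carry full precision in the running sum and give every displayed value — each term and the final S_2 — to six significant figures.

The integral term ∫_5^17 x^6 dx = 5.86086e+07.
Endpoint term: (f(5) + f(17))/2 = (15625.0 + 2.41376e+07)/2 = 1.20766e+07.
So far: 7.06852e+07.
k=1: B_{2}/(2)! × [f^{(1)}(17) − f^{(1)}(5)] = 1/12 × (8.51914e+06 − 18750.0) = 708366.
Running total after k=1: 7.13936e+07.
k=2: B_{4}/(4)! × [f^{(3)}(17) − f^{(3)}(5)] = −1/720 × (589560 − 15000.0) = -798.000.

S_2 ≈ 7.13928e+07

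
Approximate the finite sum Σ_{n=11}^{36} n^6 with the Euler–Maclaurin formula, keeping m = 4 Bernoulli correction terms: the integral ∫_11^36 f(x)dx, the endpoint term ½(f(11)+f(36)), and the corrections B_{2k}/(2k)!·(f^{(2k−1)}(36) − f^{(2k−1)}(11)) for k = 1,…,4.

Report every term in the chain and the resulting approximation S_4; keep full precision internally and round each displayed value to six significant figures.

S_4 ≈ 1.23115e+10

Integral: ∫_11^36 x^6 dx = 1.11921e+10.
½[f(11) + f(36)] = ½[1.77156e+06 + 2.17678e+09] = 1.08928e+09.
Running total after boundary: 1.22814e+10.
Correction k=1: B_{2}/2! · (f^{(1)}(36) − f^{(1)}(11)) = 1/12 · (3.62797e+08 − 966306) = 3.01526e+07.
Partial sum through k=1: 1.23115e+10.
Correction k=2: B_{4}/4! · (f^{(3)}(36) − f^{(3)}(11)) = −1/720 · (5.59872e+06 − 159720) = -7554.17.
Partial sum through k=2: 1.23115e+10.
Correction k=3: B_{6}/6! · (f^{(5)}(36) − f^{(5)}(11)) = 1/30240 · (25920.0 − 7920.00) = 0.595238.
Partial sum through k=3: 1.23115e+10.
Correction k=4: B_{8}/8! · (f^{(7)}(36) − f^{(7)}(11)) = −1/1209600 · (0.00000 − 0.00000) = 0.00000.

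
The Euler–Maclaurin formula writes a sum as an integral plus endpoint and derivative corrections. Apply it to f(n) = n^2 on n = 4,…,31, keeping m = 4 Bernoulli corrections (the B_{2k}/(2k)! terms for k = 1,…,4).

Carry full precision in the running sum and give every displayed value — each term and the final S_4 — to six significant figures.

Integral: ∫_4^31 x^2 dx = 9909.00.
Boundary: ½(f(4) + f(31)) = ½(16.0000 + 961.000) = 488.500.
Integral + boundary = 10397.5.
k=1: B_{2}/(2)! × [f^{(1)}(31) − f^{(1)}(4)] = 1/12 × (62.0000 − 8.00000) = 4.50000.
After k=1: 10402.0.
k=2: B_{4}/(4)! × [f^{(3)}(31) − f^{(3)}(4)] = −1/720 × (0.00000 − 0.00000) = 0.00000.
After k=2: 10402.0.
k=3: B_{6}/(6)! × [f^{(5)}(31) − f^{(5)}(4)] = 1/30240 × (0.00000 − 0.00000) = 0.00000.
After k=3: 10402.0.
k=4: B_{8}/(8)! × [f^{(7)}(31) − f^{(7)}(4)] = −1/1209600 × (0.00000 − 0.00000) = 0.00000.

S_4 ≈ 10402.0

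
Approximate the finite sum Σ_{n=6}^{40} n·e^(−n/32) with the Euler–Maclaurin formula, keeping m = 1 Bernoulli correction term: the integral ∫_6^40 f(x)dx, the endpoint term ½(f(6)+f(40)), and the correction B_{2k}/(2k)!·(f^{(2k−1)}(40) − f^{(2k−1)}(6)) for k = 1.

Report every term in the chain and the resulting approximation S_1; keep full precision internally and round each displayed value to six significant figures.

S_1 ≈ 356.147

The integral term ∫_6^40 x·e^(−x/32) dx = 347.992.
Boundary: ½(f(6) + f(40)) = ½(4.97417 + 11.4602) = 8.21718.
Running total after boundary: 356.210.
k=1: B_{2}/(2)! × [f^{(1)}(40) − f^{(1)}(6)] = 1/12 × (-0.0716262 − 0.673586) = -0.0621010.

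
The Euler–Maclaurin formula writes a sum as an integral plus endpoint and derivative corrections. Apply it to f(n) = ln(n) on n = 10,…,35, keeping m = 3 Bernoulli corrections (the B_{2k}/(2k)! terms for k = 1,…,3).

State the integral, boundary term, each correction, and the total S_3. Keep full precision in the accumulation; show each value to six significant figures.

S_3 ≈ 79.3343

∫_10^35 ln(x) dx evaluates to 76.4113.
Endpoint term: (f(10) + f(35))/2 = (2.30259 + 3.55535)/2 = 2.92897.
Running total after boundary: 79.3403.
Correction k=1: B_{2}/2! · (f^{(1)}(35) − f^{(1)}(10)) = 1/12 · (0.0285714 − 0.100000) = -0.00595238.
Partial sum through k=1: 79.3343.
Correction k=2: B_{4}/4! · (f^{(3)}(35) − f^{(3)}(10)) = −1/720 · (4.66472e-05 − 0.00200000) = 2.71299e-06.
Partial sum through k=2: 79.3343.
Correction k=3: B_{6}/6! · (f^{(5)}(35) − f^{(5)}(10)) = 1/30240 · (4.56952e-07 − 0.000240000) = -7.92140e-09.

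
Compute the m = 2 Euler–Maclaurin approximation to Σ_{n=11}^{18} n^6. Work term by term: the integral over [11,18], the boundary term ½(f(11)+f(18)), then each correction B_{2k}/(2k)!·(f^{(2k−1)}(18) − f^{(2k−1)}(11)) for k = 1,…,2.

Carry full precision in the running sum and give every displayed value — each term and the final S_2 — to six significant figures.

S_2 ≈ 1.03432e+08

The integral term ∫_11^18 x^6 dx = 8.46761e+07.
½[f(11) + f(18)] = ½[1.77156e+06 + 3.40122e+07] = 1.78919e+07.
So far: 1.02568e+08.
Correction k=1: B_{2}/2! · (f^{(1)}(18) − f^{(1)}(11)) = 1/12 · (1.13374e+07 − 966306) = 864258.
After k=1: 1.03432e+08.
Correction k=2: B_{4}/4! · (f^{(3)}(18) − f^{(3)}(11)) = −1/720 · (699840 − 159720) = -750.167.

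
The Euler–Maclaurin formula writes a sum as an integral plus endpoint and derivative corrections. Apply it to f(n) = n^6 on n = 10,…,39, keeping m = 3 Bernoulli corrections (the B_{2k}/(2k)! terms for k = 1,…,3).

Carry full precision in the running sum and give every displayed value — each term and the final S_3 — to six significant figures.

S_3 ≈ 2.14079e+10

The integral term ∫_10^39 x^6 dx = 1.96030e+10.
Endpoint term: (f(10) + f(39))/2 = (1.00000e+06 + 3.51874e+09)/2 = 1.75987e+09.
Integral + boundary = 2.13629e+10.
Correction k=1: B_{2}/2! · (f^{(1)}(39) − f^{(1)}(10)) = 1/12 · (5.41345e+08 − 600000) = 4.50621e+07.
After k=1: 2.14079e+10.
Correction k=2: B_{4}/4! · (f^{(3)}(39) − f^{(3)}(10)) = −1/720 · (7.11828e+06 − 120000) = -9719.83.
After k=2: 2.14079e+10.
Correction k=3: B_{6}/6! · (f^{(5)}(39) − f^{(5)}(10)) = 1/30240 · (28080.0 − 7200.00) = 0.690476.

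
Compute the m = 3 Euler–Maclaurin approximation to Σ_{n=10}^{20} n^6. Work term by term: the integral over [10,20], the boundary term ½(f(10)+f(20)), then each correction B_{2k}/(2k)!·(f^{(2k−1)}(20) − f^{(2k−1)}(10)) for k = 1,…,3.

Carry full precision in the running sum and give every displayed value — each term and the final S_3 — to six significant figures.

S_3 ≈ 2.15477e+08

The integral term ∫_10^20 x^6 dx = 1.81429e+08.
Endpoint term: (f(10) + f(20))/2 = (1.00000e+06 + 6.40000e+07)/2 = 3.25000e+07.
So far: 2.13929e+08.
k=1: B_{2}/(2)! × [f^{(1)}(20) − f^{(1)}(10)] = 1/12 × (1.92000e+07 − 600000) = 1.55000e+06.
Running total after k=1: 2.15479e+08.
k=2: B_{4}/(4)! × [f^{(3)}(20) − f^{(3)}(10)] = −1/720 × (960000 − 120000) = -1166.67.
Running total after k=2: 2.15477e+08.
k=3: B_{6}/(6)! × [f^{(5)}(20) − f^{(5)}(10)] = 1/30240 × (14400.0 − 7200.00) = 0.238095.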